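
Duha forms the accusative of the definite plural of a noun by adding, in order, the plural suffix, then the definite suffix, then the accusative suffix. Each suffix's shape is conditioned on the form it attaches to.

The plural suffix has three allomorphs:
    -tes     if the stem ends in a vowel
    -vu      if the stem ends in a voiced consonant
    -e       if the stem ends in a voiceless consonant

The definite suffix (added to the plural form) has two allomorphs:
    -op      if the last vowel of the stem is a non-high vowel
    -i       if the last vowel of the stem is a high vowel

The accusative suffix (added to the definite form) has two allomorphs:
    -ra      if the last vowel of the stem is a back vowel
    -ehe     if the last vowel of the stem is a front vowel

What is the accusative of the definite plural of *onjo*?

onjotesopra

*onjo* — final sound /o/ (a vowel) → -tes → *onjotes*.
Since the last vowel of the plural form *onjotes* is /e/ (a non-high vowel), it takes -op, giving *onjotesop*.
Since the last vowel of the definite form *onjotesop* is /o/ (a back vowel), it takes -ra, giving *onjotesopra*.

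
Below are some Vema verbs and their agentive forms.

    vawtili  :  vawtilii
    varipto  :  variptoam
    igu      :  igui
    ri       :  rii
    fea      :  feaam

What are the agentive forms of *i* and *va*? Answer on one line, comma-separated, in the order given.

Looking at the last vowel of each stem: -i when the last vowel of the stem is a high vowel (*vawtili*, *igu*, *ri*); -am when the last vowel of the stem is a non-high vowel (*varipto*, *fea*).
Since the last vowel of *i* is /i/ (a high vowel), it takes -i, giving *ii*.
Since the last vowel of *va* is /a/ (a non-high vowel), it takes -am, giving *vaam*.

ii, vaam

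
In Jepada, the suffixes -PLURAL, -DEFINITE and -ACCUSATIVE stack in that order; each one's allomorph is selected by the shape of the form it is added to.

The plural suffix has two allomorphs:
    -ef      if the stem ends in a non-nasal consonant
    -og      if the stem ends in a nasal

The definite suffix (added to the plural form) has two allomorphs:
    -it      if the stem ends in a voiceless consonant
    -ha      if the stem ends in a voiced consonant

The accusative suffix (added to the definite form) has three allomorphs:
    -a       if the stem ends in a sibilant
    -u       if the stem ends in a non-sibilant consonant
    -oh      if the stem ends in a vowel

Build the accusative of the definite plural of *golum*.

golumoghaoh

The final consonant of *golum* is /m/, which is a nasal, so the plural suffix is -og, giving *golumog*.
The plural form *golumog* — final consonant /g/ (voiced) → -ha → *golumogha*.
Since the final sound of the definite form *golumogha* is /a/ (a vowel), it takes -oh, giving *golumoghaoh*.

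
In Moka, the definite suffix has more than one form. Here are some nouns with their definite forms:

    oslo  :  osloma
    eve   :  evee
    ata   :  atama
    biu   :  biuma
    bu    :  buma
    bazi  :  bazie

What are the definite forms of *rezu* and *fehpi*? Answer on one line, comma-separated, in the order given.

rezuma, fehpie

Looking at the last vowel of each stem: -e when the last vowel of the stem is a front vowel (*eve*, *bazi*); -ma when the last vowel of the stem is a back vowel (*oslo*, *ata*, *biu*, *bu*).
Since the last vowel of *rezu* is /u/ (a back vowel), it takes -ma, giving *rezuma*.
The last vowel of *fehpi* is /i/, which is a front vowel, so the suffix is -e, giving *fehpie*.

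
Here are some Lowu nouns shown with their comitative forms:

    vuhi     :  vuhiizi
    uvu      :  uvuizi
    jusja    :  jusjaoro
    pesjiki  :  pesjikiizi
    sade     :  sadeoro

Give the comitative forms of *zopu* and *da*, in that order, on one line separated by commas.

The pattern is height harmony: -izi when the last vowel of the stem is a high vowel (*vuhi*, *uvu*, *pesjiki*); -oro when the last vowel of the stem is a non-high vowel (*jusja*, *sade*).
The last vowel of *zopu* is /u/, which is a high vowel, so the suffix is -izi, giving *zopuizi*.
Since the last vowel of *da* is /a/ (a non-high vowel), it takes -oro, giving *daoro*.

zopuizi, daoro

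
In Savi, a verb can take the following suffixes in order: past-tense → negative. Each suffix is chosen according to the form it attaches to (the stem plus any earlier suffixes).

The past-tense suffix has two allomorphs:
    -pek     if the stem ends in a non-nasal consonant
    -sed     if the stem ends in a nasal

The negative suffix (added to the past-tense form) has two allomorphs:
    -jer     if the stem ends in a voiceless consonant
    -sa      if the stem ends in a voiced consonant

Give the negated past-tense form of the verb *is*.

ispekjer

The final consonant of *is* is /s/, which is non-nasal, so the past-tense suffix is -pek, giving *ispek*.
The past-tense form *ispek*: final consonant = /k/, voiceless → -jer → *ispekjer*.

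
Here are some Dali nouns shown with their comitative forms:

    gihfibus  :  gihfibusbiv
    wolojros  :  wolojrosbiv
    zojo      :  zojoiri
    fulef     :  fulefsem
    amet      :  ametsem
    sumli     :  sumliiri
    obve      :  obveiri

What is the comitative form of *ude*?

Looking at the final sound of each stem: -biv when the stem ends in a sibilant (*gihfibus*, *wolojros*); -sem when the stem ends in a non-sibilant consonant (*fulef*, *amet*); -iri when the stem ends in a vowel (*zojo*, *sumli*, *obve*).
*ude* — final sound /e/ (a vowel) → -iri → *udeiri*.

udeiri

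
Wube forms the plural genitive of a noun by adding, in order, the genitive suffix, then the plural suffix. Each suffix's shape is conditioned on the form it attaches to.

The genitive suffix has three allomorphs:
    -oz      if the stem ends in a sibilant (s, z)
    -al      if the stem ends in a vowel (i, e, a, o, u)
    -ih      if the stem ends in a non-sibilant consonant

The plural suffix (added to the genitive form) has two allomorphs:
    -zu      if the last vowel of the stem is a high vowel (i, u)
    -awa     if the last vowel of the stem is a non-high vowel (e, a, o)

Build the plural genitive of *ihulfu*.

*ihulfu*: final sound = /u/, a vowel → -al → *ihulfual*.
The genitive form *ihulfual* — last vowel /a/ (a non-high vowel) → -awa → *ihulfualawa*.

ihulfualawa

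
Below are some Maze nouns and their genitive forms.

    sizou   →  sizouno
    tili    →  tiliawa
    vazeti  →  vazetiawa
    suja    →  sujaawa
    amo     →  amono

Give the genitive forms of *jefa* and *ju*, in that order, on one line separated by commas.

jefaawa, juno

The suffix is conditioned by the last vowel: -no when the last vowel of the stem is a rounded vowel (*sizou*, *amo*); -awa when the last vowel of the stem is an unrounded vowel (*tili*, *vazeti*, *suja*).
*jefa* — last vowel /a/ (an unrounded vowel) → -awa → *jefaawa*.
Since the last vowel of *ju* is /u/ (a rounded vowel), it takes -no, giving *juno*.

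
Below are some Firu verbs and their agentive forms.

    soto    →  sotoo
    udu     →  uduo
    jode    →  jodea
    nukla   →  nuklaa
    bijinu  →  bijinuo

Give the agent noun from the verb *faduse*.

Looking at the last vowel of each stem: -o when the last vowel of the stem is a rounded vowel (*soto*, *udu*, *bijinu*); -a when the last vowel of the stem is an unrounded vowel (*jode*, *nukla*).
The last vowel of *faduse* is /e/, which is an unrounded vowel, so the suffix is -a, giving *fadusea*.

fadusea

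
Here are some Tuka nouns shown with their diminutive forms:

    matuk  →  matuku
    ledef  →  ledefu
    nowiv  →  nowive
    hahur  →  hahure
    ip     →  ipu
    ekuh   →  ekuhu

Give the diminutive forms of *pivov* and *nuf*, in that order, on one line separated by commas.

The alternation tracks the final consonant of the stem — -u when the stem ends in a voiceless consonant (*matuk*, *ledef*, *ip*, *ekuh*); -e when the stem ends in a voiced consonant (*nowiv*, *hahur*).
The final consonant of *pivov* is /v/, which is voiced, so the suffix is -e, giving *pivove*.
Since the final consonant of *nuf* is /f/ (voiceless), it takes -u, giving *nufu*.

pivove, nufu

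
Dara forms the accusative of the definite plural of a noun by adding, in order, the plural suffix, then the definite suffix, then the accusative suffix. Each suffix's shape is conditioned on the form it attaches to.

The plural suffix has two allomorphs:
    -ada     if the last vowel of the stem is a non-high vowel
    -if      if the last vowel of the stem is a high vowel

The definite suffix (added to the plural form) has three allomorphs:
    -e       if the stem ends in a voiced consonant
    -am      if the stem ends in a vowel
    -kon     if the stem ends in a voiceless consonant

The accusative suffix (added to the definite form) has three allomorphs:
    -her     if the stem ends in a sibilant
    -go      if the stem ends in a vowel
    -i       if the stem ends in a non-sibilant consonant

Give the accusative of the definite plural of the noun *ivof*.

ivofadaami

The last vowel of *ivof* is /o/, which is a non-high vowel, so the plural suffix is -ada, giving *ivofada*.
The final sound of the plural form *ivofada* is /a/, which is a vowel, so the definite suffix is -am, giving *ivofadaam*.
Since the final sound of the definite form *ivofadaam* is /m/ (a non-sibilant consonant), it takes -i, giving *ivofadaami*.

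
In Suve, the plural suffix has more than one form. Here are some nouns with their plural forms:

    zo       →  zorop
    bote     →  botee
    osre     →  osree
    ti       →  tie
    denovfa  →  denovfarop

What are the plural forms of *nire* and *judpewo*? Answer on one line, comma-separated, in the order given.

niree, judpeworop

The alternation tracks the last vowel of the stem — -e when the last vowel of the stem is a front vowel (*bote*, *osre*, *ti*); -rop when the last vowel of the stem is a back vowel (*zo*, *denovfa*).
The last vowel of *nire* is /e/, which is a front vowel, so the suffix is -e, giving *niree*.
The last vowel of *judpewo* is /o/, which is a back vowel, so the suffix is -rop, giving *judpeworop*.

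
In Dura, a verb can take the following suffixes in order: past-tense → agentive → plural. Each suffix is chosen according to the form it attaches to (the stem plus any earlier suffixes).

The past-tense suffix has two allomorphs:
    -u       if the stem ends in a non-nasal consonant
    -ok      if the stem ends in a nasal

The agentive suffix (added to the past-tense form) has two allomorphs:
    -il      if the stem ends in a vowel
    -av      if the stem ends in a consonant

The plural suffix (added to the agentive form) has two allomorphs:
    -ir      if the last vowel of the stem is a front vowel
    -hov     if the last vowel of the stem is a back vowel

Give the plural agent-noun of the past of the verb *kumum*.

*kumum* — final consonant /m/ (a nasal) → -ok → *kumumok*.
Since the final sound of the past-tense form *kumumok* is /k/ (a consonant), it takes -av, giving *kumumokav*.
Since the last vowel of the agentive form *kumumokav* is /a/ (a back vowel), it takes -hov, giving *kumumokavhov*.

kumumokavhov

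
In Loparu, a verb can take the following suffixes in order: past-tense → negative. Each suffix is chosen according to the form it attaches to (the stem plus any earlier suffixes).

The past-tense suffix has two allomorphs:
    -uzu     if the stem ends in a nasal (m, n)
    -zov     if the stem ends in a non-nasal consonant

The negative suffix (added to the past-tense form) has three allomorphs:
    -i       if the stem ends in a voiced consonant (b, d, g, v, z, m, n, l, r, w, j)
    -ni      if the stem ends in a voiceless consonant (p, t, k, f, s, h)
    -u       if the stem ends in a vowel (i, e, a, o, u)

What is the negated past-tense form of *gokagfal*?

*gokagfal*: final consonant = /l/, non-nasal → -zov → *gokagfalzov*.
The final sound of the past-tense form *gokagfalzov* is /v/, which is a voiced consonant, so the negative suffix is -i, giving *gokagfalzovi*.

gokagfalzovi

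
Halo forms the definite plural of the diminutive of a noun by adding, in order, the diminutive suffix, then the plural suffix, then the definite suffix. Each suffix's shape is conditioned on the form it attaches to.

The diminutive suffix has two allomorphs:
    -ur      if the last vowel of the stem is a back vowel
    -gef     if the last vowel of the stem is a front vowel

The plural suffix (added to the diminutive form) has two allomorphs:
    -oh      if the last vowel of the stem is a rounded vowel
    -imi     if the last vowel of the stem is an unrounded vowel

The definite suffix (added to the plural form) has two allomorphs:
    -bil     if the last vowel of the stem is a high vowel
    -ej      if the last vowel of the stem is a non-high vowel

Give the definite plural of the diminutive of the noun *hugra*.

hugraurohej

*hugra*: last vowel = /a/, a back vowel → -ur → *hugraur*.
The last vowel of the diminutive form *hugraur* is /u/, which is a rounded vowel, so the plural suffix is -oh, giving *hugrauroh*.
The last vowel of the plural form *hugrauroh* is /o/, which is a non-high vowel, so the definite suffix is -ej, giving *hugraurohej*.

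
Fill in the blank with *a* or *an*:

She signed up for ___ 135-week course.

The indefinite article is chosen by the initial *sound* of the following word, not its spelling.
The number *135* is spoken "one hundred …", beginning with /wʌn/ — a consonant sound.
So the article is *a*: She signed up for a 135-week course.

a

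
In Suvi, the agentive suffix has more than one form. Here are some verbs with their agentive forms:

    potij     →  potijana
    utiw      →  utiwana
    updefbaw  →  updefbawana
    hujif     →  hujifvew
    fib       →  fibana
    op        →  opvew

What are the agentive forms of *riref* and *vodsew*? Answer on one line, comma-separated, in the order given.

rirefvew, vodsewana

The suffix is conditioned by the final consonant: -vew when the stem ends in a voiceless consonant (*hujif*, *op*); -ana when the stem ends in a voiced consonant (*potij*, *utiw*, *updefbaw*, *fib*).
Since the final consonant of *riref* is /f/ (voiceless), it takes -vew, giving *rirefvew*.
The final consonant of *vodsew* is /w/, which is voiced, so the suffix is -ana, giving *vodsewana*.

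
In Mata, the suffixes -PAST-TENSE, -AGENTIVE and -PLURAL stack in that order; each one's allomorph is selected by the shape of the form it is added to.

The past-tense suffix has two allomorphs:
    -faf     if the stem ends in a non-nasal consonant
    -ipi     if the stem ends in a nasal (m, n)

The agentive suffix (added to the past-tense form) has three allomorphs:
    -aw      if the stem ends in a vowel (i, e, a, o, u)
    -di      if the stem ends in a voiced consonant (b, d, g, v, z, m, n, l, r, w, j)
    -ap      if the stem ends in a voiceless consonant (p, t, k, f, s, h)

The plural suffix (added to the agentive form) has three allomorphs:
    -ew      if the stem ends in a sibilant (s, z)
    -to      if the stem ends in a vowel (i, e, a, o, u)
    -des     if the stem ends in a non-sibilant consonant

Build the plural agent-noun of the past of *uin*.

uinipiawdes

*uin* — final consonant /n/ (a nasal) → -ipi → *uinipi*.
The past-tense form *uinipi*: final sound = /i/, a vowel → -aw → *uinipiaw*.
The final sound of the agentive form *uinipiaw* is /w/, which is a non-sibilant consonant, so the plural suffix is -des, giving *uinipiawdes*.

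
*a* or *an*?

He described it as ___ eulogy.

a

The indefinite article is chosen by the initial *sound* of the following word, not its spelling.
*eulogy* begins with the sound /juː/ (eu pronounced /juː/) — a consonant sound.
So the article is *a*: He described it as a eulogy.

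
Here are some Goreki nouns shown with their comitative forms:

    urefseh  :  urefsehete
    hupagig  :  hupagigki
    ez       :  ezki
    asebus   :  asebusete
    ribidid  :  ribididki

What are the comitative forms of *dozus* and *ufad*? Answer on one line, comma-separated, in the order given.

Looking at the final consonant of each stem: -ete when the stem ends in a voiceless consonant (*urefseh*, *asebus*); -ki when the stem ends in a voiced consonant (*hupagig*, *ez*, *ribidid*).
Since the final consonant of *dozus* is /s/ (voiceless), it takes -ete, giving *dozusete*.
*ufad*: final consonant = /d/, voiced → -ki → *ufadki*.

dozusete, ufadki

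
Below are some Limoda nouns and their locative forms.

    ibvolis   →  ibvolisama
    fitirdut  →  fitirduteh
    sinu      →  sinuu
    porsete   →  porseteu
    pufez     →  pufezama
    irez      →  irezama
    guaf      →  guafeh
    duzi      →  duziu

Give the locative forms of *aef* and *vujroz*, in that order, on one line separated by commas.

The alternation tracks the final sound of the stem — -ama when the stem ends in a sibilant (*ibvolis*, *pufez*, *irez*); -eh when the stem ends in a non-sibilant consonant (*fitirdut*, *guaf*); -u when the stem ends in a vowel (*sinu*, *porsete*, *duzi*).
*aef*: final sound = /f/, a non-sibilant consonant → -eh → *aefeh*.
*vujroz* — final sound /z/ (a sibilant) → -ama → *vujrozama*.

aefeh, vujrozama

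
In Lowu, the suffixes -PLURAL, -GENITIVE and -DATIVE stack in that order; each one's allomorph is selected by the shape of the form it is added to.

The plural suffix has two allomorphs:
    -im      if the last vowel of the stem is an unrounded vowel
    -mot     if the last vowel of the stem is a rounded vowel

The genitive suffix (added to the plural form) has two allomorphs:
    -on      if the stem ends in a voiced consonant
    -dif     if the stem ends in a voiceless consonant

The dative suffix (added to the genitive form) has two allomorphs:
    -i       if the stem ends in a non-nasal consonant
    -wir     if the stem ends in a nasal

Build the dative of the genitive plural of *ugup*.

ugupmotdifi

*ugup* — last vowel /u/ (a rounded vowel) → -mot → *ugupmot*.
Since the final consonant of the plural form *ugupmot* is /t/ (voiceless), it takes -dif, giving *ugupmotdif*.
The genitive form *ugupmotdif*: final consonant = /f/, non-nasal → -i → *ugupmotdifi*.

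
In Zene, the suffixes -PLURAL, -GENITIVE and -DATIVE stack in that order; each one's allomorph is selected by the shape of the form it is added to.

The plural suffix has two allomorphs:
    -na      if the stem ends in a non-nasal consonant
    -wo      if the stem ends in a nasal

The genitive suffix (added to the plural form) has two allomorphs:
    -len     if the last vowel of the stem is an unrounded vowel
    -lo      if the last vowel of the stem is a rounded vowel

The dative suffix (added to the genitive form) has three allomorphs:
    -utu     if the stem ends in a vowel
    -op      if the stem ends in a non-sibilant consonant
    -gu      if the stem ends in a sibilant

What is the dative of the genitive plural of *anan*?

The final consonant of *anan* is /n/, which is a nasal, so the plural suffix is -wo, giving *ananwo*.
The last vowel of the plural form *ananwo* is /o/, which is a rounded vowel, so the genitive suffix is -lo, giving *ananwolo*.
Since the final sound of the genitive form *ananwolo* is /o/ (a vowel), it takes -utu, giving *ananwoloutu*.

ananwoloutu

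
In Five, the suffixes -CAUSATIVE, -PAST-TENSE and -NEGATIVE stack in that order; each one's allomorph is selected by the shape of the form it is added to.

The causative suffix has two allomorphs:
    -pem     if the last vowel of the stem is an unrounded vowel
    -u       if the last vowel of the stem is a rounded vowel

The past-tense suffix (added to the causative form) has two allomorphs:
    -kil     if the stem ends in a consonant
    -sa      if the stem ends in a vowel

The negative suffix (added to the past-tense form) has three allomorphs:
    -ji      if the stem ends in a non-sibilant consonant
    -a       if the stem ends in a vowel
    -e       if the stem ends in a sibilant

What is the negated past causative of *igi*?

igipemkilji

*igi*: last vowel = /i/, an unrounded vowel → -pem → *igipem*.
The causative form *igipem*: final sound = /m/, a consonant → -kil → *igipemkil*.
The final sound of the past-tense form *igipemkil* is /l/, which is a non-sibilant consonant, so the negative suffix is -ji, giving *igipemkilji*.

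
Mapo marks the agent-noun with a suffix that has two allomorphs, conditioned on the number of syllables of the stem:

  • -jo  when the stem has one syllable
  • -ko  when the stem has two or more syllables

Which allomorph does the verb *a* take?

-jo

*a* has one syllable, so the suffix is -jo.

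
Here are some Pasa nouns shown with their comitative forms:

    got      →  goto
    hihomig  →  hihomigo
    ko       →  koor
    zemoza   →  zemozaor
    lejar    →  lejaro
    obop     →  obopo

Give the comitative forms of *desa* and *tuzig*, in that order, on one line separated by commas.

The alternation tracks the final sound of the stem — -o when the stem ends in a consonant (*got*, *hihomig*, *lejar*, *obop*); -or when the stem ends in a vowel (*ko*, *zemoza*).
Since the final sound of *desa* is /a/ (a vowel), it takes -or, giving *desaor*.
The final sound of *tuzig* is /g/, which is a consonant, so the suffix is -o, giving *tuzigo*.

desaor, tuzigo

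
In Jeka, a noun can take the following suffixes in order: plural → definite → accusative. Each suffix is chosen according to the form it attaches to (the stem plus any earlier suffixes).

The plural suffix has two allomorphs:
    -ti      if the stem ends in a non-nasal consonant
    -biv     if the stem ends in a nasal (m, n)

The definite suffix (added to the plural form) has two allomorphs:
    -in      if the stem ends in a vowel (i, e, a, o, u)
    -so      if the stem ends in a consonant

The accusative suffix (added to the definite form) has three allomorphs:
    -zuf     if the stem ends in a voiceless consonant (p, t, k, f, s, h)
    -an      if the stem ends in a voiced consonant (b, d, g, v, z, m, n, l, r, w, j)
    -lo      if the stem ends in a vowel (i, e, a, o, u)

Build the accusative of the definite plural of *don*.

The final consonant of *don* is /n/, which is a nasal, so the plural suffix is -biv, giving *donbiv*.
The plural form *donbiv*: final sound = /v/, a consonant → -so → *donbivso*.
Since the final sound of the definite form *donbivso* is /o/ (a vowel), it takes -lo, giving *donbivsolo*.

donbivsolo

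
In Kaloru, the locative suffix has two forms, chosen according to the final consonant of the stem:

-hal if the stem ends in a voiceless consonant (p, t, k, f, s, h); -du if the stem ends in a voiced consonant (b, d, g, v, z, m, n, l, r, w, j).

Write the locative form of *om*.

*om* — final consonant /m/ (voiced) → -du → *omdu*.

omdu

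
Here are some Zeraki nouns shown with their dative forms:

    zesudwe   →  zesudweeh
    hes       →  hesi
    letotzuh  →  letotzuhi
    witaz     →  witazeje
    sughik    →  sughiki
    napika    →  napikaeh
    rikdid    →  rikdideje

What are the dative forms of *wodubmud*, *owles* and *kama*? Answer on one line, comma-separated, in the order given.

wodubmudeje, owlesi, kamaeh

Looking at the final sound of each stem: -i when the stem ends in a voiceless consonant (*hes*, *letotzuh*, *sughik*); -eje when the stem ends in a voiced consonant (*witaz*, *rikdid*); -eh when the stem ends in a vowel (*zesudwe*, *napika*).
*wodubmud* — final sound /d/ (a voiced consonant) → -eje → *wodubmudeje*.
*owles*: final sound = /s/, a voiceless consonant → -i → *owlesi*.
Since the final sound of *kama* is /a/ (a vowel), it takes -eh, giving *kamaeh*.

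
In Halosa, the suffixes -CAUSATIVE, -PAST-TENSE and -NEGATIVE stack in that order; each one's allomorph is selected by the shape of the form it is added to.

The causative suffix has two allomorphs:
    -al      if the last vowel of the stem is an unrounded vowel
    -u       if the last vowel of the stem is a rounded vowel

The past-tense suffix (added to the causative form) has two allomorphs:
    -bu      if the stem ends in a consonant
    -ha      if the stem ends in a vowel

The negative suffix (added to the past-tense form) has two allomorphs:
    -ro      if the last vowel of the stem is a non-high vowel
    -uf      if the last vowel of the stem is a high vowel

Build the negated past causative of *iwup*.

iwupuharo

Since the last vowel of *iwup* is /u/ (a rounded vowel), it takes -u, giving *iwupu*.
The causative form *iwupu*: final sound = /u/, a vowel → -ha → *iwupuha*.
The past-tense form *iwupuha*: last vowel = /a/, a non-high vowel → -ro → *iwupuharo*.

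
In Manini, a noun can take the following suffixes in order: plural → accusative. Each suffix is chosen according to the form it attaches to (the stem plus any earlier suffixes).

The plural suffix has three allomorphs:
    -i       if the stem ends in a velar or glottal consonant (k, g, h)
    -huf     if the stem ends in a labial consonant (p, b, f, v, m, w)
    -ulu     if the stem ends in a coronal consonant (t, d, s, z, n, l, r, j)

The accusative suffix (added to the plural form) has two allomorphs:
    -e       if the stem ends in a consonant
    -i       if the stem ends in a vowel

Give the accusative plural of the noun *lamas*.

lamasului

*lamas* — final consonant /s/ (coronal) → -ulu → *lamasulu*.
The final sound of the plural form *lamasulu* is /u/, which is a vowel, so the accusative suffix is -i, giving *lamasului*.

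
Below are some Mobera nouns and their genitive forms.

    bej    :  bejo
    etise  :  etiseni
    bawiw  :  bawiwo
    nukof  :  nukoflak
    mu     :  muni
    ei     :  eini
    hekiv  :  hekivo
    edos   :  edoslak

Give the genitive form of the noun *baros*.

baroslak

The alternation tracks the final sound of the stem — -lak when the stem ends in a voiceless consonant (*nukof*, *edos*); -o when the stem ends in a voiced consonant (*bej*, *bawiw*, *hekiv*); -ni when the stem ends in a vowel (*etise*, *mu*, *ei*).
The final sound of *baros* is /s/, which is a voiceless consonant, so the suffix is -lak, giving *baroslak*.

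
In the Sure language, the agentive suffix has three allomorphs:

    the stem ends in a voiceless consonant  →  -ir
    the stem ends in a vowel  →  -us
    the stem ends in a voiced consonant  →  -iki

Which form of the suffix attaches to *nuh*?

-ir

The final sound of *nuh* is /h/, which is a voiceless consonant, so the suffix is -ir.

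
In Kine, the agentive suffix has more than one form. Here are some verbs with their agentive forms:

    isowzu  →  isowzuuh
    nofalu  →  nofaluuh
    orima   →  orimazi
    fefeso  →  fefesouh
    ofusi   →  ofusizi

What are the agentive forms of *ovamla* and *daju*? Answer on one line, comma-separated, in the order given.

Looking at the last vowel of each stem: -uh when the last vowel of the stem is a rounded vowel (*isowzu*, *nofalu*, *fefeso*); -zi when the last vowel of the stem is an unrounded vowel (*orima*, *ofusi*).
*ovamla*: last vowel = /a/, an unrounded vowel → -zi → *ovamlazi*.
The last vowel of *daju* is /u/, which is a rounded vowel, so the suffix is -uh, giving *dajuuh*.

ovamlazi, dajuuh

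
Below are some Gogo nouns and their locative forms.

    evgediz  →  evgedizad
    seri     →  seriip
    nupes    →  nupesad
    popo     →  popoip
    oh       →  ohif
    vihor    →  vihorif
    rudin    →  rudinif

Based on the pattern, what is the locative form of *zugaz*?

The alternation tracks the final sound of the stem — -ad when the stem ends in a sibilant (*evgediz*, *nupes*); -if when the stem ends in a non-sibilant consonant (*oh*, *vihor*, *rudin*); -ip when the stem ends in a vowel (*seri*, *popo*).
The final sound of *zugaz* is /z/, which is a sibilant, so the suffix is -ad, giving *zugazad*.

zugazad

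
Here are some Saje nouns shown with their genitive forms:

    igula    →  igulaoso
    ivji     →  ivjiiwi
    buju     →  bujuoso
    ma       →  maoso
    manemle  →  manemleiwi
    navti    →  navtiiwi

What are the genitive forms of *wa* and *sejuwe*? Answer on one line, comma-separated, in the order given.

waoso, sejuweiwi

The suffix is conditioned by the last vowel: -iwi when the last vowel of the stem is a front vowel (*ivji*, *manemle*, *navti*); -oso when the last vowel of the stem is a back vowel (*igula*, *buju*, *ma*).
The last vowel of *wa* is /a/, which is a back vowel, so the suffix is -oso, giving *waoso*.
Since the last vowel of *sejuwe* is /e/ (a front vowel), it takes -iwi, giving *sejuweiwi*.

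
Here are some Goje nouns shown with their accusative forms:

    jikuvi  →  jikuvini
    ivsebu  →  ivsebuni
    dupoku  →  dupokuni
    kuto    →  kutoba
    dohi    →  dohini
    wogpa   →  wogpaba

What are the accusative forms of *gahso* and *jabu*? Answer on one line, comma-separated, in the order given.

The pattern is height harmony: -ni when the last vowel of the stem is a high vowel (*jikuvi*, *ivsebu*, *dupoku*, *dohi*); -ba when the last vowel of the stem is a non-high vowel (*kuto*, *wogpa*).
*gahso*: last vowel = /o/, a non-high vowel → -ba → *gahsoba*.
Since the last vowel of *jabu* is /u/ (a high vowel), it takes -ni, giving *jabuni*.

gahsoba, jabuni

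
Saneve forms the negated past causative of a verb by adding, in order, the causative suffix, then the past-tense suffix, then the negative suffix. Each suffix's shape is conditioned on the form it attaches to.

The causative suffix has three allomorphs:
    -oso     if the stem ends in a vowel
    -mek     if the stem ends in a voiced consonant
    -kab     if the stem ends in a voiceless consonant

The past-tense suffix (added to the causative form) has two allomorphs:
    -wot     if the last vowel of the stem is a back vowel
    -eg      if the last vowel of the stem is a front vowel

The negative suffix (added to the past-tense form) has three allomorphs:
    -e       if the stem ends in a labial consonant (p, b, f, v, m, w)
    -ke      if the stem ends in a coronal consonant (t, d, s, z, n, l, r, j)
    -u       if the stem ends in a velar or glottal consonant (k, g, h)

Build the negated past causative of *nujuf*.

*nujuf* — final sound /f/ (a voiceless consonant) → -kab → *nujufkab*.
The causative form *nujufkab*: last vowel = /a/, a back vowel → -wot → *nujufkabwot*.
The past-tense form *nujufkabwot*: final consonant = /t/, coronal → -ke → *nujufkabwotke*.

nujufkabwotke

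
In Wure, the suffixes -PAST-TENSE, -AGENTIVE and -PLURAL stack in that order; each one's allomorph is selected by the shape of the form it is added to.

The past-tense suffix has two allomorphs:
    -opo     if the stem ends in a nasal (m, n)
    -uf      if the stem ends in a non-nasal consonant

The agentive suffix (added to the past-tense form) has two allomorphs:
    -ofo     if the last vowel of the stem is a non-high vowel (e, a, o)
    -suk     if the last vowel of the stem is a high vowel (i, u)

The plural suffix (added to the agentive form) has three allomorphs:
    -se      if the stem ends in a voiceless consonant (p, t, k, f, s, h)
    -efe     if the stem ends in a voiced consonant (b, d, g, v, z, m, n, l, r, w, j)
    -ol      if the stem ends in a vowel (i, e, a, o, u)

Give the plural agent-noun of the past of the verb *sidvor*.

sidvorufsukse

*sidvor* — final consonant /r/ (non-nasal) → -uf → *sidvoruf*.
Since the last vowel of the past-tense form *sidvoruf* is /u/ (a high vowel), it takes -suk, giving *sidvorufsuk*.
Since the final sound of the agentive form *sidvorufsuk* is /k/ (a voiceless consonant), it takes -se, giving *sidvorufsukse*.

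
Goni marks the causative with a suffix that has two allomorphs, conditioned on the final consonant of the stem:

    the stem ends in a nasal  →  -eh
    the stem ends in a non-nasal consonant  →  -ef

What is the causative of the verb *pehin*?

The final consonant of *pehin* is /n/, which is a nasal, so the suffix is -eh, giving *pehineh*.

pehineh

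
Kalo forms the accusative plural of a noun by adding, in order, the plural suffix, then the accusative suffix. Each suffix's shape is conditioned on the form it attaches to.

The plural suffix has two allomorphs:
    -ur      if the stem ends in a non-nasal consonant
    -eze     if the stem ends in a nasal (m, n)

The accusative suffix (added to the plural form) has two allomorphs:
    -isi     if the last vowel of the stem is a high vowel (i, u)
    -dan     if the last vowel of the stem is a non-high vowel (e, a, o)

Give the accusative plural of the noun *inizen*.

inizenezedan

The final consonant of *inizen* is /n/, which is a nasal, so the plural suffix is -eze, giving *inizeneze*.
Since the last vowel of the plural form *inizeneze* is /e/ (a non-high vowel), it takes -dan, giving *inizenezedan*.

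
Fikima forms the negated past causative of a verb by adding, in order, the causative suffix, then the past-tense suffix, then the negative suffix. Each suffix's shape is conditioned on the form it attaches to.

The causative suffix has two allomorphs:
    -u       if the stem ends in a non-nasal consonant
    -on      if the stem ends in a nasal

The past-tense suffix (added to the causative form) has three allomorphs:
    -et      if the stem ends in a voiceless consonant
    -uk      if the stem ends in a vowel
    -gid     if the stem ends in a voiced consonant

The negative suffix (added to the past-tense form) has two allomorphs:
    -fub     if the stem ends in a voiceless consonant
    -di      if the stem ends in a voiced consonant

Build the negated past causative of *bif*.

bifuukfub

*bif*: final consonant = /f/, non-nasal → -u → *bifu*.
The causative form *bifu* — final sound /u/ (a vowel) → -uk → *bifuuk*.
The past-tense form *bifuuk* — final consonant /k/ (voiceless) → -fub → *bifuukfub*.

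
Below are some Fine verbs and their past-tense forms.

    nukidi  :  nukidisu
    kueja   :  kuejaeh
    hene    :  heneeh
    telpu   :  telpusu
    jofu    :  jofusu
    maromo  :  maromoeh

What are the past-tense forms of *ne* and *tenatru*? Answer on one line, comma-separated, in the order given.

The pattern is height harmony: -su when the last vowel of the stem is a high vowel (*nukidi*, *telpu*, *jofu*); -eh when the last vowel of the stem is a non-high vowel (*kueja*, *hene*, *maromo*).
The last vowel of *ne* is /e/, which is a non-high vowel, so the suffix is -eh, giving *neeh*.
*tenatru*: last vowel = /u/, a high vowel → -su → *tenatrusu*.

neeh, tenatrusu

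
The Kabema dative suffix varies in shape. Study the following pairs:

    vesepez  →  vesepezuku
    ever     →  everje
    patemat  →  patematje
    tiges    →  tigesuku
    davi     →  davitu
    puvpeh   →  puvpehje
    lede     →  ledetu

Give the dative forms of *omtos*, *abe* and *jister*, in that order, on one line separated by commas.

The suffix is conditioned by the final sound: -uku when the stem ends in a sibilant (*vesepez*, *tiges*); -je when the stem ends in a non-sibilant consonant (*ever*, *patemat*, *puvpeh*); -tu when the stem ends in a vowel (*davi*, *lede*).
*omtos*: final sound = /s/, a sibilant → -uku → *omtosuku*.
Since the final sound of *abe* is /e/ (a vowel), it takes -tu, giving *abetu*.
*jister* — final sound /r/ (a non-sibilant consonant) → -je → *jisterje*.

omtosuku, abetu, jisterje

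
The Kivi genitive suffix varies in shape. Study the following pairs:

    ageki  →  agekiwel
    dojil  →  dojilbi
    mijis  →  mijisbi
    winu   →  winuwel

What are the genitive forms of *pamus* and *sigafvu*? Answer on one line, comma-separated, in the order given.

The alternation tracks the final sound of the stem — -bi when the stem ends in a consonant (*dojil*, *mijis*); -wel when the stem ends in a vowel (*ageki*, *winu*).
Since the final sound of *pamus* is /s/ (a consonant), it takes -bi, giving *pamusbi*.
Since the final sound of *sigafvu* is /u/ (a vowel), it takes -wel, giving *sigafvuwel*.

pamusbi, sigafvuwel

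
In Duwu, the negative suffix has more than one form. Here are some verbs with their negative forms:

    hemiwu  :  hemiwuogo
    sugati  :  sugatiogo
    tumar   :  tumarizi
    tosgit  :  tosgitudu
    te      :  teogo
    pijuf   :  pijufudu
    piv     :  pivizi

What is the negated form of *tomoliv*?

tomolivizi

Looking at the final sound of each stem: -udu when the stem ends in a voiceless consonant (*tosgit*, *pijuf*); -izi when the stem ends in a voiced consonant (*tumar*, *piv*); -ogo when the stem ends in a vowel (*hemiwu*, *sugati*, *te*).
The final sound of *tomoliv* is /v/, which is a voiced consonant, so the suffix is -izi, giving *tomolivizi*.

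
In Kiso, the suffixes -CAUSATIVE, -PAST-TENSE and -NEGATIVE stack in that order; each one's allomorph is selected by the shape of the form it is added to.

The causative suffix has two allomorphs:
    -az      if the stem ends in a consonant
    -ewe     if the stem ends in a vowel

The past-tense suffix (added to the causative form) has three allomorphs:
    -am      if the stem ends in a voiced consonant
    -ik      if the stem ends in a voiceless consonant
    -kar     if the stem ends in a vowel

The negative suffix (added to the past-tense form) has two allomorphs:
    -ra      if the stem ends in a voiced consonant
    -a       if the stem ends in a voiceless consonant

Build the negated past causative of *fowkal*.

*fowkal* — final sound /l/ (a consonant) → -az → *fowkalaz*.
The final sound of the causative form *fowkalaz* is /z/, which is a voiced consonant, so the past-tense suffix is -am, giving *fowkalazam*.
The past-tense form *fowkalazam*: final consonant = /m/, voiced → -ra → *fowkalazamra*.

fowkalazamra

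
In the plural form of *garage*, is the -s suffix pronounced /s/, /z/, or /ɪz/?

The stem *garage* ends in a sibilant (/s, z, ʃ, ʒ, tʃ, dʒ/).
The plural suffix surfaces as /ɪz/ after sibilants, /s/ after other voiceless consonants, and /z/ after other voiced sounds.
So the plural -s on *garage* is pronounced /ɪz/.

/ɪz/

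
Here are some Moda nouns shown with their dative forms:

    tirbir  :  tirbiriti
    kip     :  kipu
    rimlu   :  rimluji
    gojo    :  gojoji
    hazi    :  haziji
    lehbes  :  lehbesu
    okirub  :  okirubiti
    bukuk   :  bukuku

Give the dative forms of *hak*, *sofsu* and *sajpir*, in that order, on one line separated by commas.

The suffix is conditioned by the final sound: -u when the stem ends in a voiceless consonant (*kip*, *lehbes*, *bukuk*); -iti when the stem ends in a voiced consonant (*tirbir*, *okirub*); -ji when the stem ends in a vowel (*rimlu*, *gojo*, *hazi*).
The final sound of *hak* is /k/, which is a voiceless consonant, so the suffix is -u, giving *haku*.
*sofsu*: final sound = /u/, a vowel → -ji → *sofsuji*.
The final sound of *sajpir* is /r/, which is a voiced consonant, so the suffix is -iti, giving *sajpiriti*.

haku, sofsuji, sajpiriti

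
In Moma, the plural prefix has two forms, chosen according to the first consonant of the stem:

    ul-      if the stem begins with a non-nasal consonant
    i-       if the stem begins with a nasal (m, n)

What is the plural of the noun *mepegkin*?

Since the first consonant of *mepegkin* is /m/ (a nasal), it takes i-, giving *imepegkin*.

imepegkin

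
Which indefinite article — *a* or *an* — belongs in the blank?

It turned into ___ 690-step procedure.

a

The indefinite article is chosen by the initial *sound* of the following word, not its spelling.
The number *690* is spoken "six hundred …", beginning with /sɪks/ — a consonant sound.
So the article is *a*: It turned into a 690-step procedure.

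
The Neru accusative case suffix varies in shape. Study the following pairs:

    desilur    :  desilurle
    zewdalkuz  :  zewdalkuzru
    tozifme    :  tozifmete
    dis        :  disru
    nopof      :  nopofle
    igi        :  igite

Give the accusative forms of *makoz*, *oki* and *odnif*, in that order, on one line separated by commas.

Looking at the final sound of each stem: -ru when the stem ends in a sibilant (*zewdalkuz*, *dis*); -le when the stem ends in a non-sibilant consonant (*desilur*, *nopof*); -te when the stem ends in a vowel (*tozifme*, *igi*).
*makoz* — final sound /z/ (a sibilant) → -ru → *makozru*.
The final sound of *oki* is /i/, which is a vowel, so the suffix is -te, giving *okite*.
*odnif* — final sound /f/ (a non-sibilant consonant) → -le → *odnifle*.

makozru, okite, odnifle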